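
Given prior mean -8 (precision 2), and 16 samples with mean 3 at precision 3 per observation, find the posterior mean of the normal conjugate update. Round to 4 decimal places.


The posterior mean is a precision-weighted average of prior and data.
Post. prec. = 2 + 48 = 50
Post. mean = (-16 + 144)/50 = 128/50 = 2.56

2.56


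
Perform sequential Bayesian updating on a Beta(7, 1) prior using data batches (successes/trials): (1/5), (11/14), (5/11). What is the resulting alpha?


Accumulate successes: 17
Posterior alpha = prior alpha + sum of successes
= 7 + 17 = 24

24


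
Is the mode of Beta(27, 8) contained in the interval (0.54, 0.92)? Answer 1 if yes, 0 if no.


Mode = (a-1)/(a+b-2) = 26/33 = 0.7879
Interval: (0.54, 0.92)
Contains mode? 1

1


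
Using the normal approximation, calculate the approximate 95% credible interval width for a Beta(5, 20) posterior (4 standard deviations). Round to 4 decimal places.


Var(Beta) = 5*20/(25^2 * 26) = 0.0062
SD = 0.0784
Width ~ 4*SD = 0.3138

0.3138


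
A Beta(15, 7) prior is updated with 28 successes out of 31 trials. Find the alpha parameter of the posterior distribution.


In the Beta-Binomial conjugate update:
alpha_post = alpha_prior + successes
= 15 + 28
= 43

43


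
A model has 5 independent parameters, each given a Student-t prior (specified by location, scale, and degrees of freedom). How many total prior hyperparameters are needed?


Each Student-t prior needs 3 hyperparameters (location, scale, and degrees of freedom).
Total = 3 * 5 = 15

15


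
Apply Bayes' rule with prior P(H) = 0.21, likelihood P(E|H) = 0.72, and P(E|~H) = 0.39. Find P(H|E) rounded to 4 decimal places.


Step 1: Compute marginal P(E) = P(E|H)P(H) + P(E|~H)P(~H)
= 0.72*0.21 + 0.39*0.79 = 0.4593
Step 2: P(H|E) = P(E|H)P(H)/P(E) = 0.1512/0.4593
= 0.3292

0.3292


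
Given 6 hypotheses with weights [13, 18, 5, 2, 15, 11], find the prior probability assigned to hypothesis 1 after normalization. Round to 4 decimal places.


To normalize, divide each weight by the sum of all weights.
Sum = 64
Prior(H1) = 13/64 = 0.2031

0.2031


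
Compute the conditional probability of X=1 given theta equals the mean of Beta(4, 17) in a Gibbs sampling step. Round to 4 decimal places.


Mean of Beta(4, 17) = 0.1905
P(X=1 | theta=0.1905) = 0.1905

0.1905


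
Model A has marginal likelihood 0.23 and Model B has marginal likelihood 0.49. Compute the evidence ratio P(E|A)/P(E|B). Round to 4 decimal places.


Evidence ratio = P(E|A) / P(E|B)
= 0.23 / 0.49
= 0.4694

0.4694


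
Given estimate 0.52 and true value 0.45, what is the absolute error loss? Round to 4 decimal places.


Absolute error = |estimate - true|
= |0.07| = 0.07

0.07


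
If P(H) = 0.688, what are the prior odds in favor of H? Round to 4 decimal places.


Prior odds = P(H) / (1 - P(H))
= 0.688 / 0.312
= 2.2051

2.2051


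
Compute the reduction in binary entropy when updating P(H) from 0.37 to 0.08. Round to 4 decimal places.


H_before = -p*log2(p) - (1-p)*log2(1-p) for p=0.37: 0.9507
H_after for p=0.08: 0.4022
Reduction = 0.9507 - 0.4022 = 0.5485

0.5485


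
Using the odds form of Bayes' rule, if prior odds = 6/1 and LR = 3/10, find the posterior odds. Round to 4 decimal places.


Bayes' rule in odds form: posterior odds = prior odds * LR
= (6 * 3) / (1 * 10)
= 18/10 = 1.8

1.8


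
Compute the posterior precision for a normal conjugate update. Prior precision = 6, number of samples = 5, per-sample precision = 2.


tau_post = tau_0 + n * tau
= 6 + 5 * 2 = 16

16


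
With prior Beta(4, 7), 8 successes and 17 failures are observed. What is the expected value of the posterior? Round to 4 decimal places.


Posterior = Beta(12, 24)
E[theta] = alpha/(alpha+beta)
= 12/36 = 0.3333

0.3333


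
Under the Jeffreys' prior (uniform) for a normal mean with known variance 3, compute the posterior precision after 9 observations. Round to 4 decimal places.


Prior precision = 0 (flat prior).
Post. prec. = 0 + n/var = 9/3 = 3.0

3.0


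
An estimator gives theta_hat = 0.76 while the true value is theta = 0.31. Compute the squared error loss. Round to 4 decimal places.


The squared error loss is (theta_hat - theta)^2
= (0.76 - 0.31)^2
= (0.45)^2 = 0.2025

0.2025


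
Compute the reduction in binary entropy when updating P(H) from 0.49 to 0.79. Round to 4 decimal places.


H_before = -p*log2(p) - (1-p)*log2(1-p) for p=0.49: 0.9997
H_after for p=0.79: 0.7415
Reduction = 0.9997 - 0.7415 = 0.2582

0.2582


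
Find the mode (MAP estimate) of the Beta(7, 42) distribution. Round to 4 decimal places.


For Beta(a,b) with a,b > 1:
Mode = (a-1)/(a+b-2) = (7-1)/(49-2)
= 6/47 = 0.1277

0.1277


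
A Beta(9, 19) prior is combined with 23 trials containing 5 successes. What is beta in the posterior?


In conjugate updating:
beta_posterior = beta_prior + (n - k)
= 19 + (23 - 5)
= 19 + 18 = 37

37


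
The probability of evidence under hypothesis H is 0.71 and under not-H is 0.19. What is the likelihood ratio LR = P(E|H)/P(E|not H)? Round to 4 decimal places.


LR = 0.71 / 0.19
= 3.7368

3.7368


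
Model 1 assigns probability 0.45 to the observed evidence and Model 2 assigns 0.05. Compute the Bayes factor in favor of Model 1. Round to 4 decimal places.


BF = P(data|M1) / P(data|M2)
= 0.45 / 0.05 = 9.0

9.0


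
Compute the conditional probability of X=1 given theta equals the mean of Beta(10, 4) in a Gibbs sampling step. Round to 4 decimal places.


Mean of Beta(10, 4) = 0.7143
P(X=1 | theta=0.7143) = 0.7143

0.7143


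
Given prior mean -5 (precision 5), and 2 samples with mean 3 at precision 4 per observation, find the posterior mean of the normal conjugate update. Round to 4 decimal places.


The posterior mean is a precision-weighted average of prior and data.
Post. prec. = 5 + 8 = 13
Post. mean = (-25 + 24)/13 = -1/13 = -0.0769

-0.0769


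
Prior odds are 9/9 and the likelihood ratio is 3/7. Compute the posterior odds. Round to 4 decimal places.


Posterior odds = prior odds * likelihood ratio
= (9/9) * (3/7)
= 27 / 63
= 0.4286

0.4286


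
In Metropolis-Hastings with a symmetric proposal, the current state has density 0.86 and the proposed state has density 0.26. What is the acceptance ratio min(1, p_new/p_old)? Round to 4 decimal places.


Ratio = p_new / p_old = 0.26 / 0.86 = 0.3023
Acceptance = min(1, 0.3023) = 0.3023

0.3023


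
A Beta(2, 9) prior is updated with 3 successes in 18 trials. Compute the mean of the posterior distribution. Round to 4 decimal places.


After update: Beta(5, 24)
Mean = 5 / (5 + 24) = 5 / 29
= 0.1724

0.1724


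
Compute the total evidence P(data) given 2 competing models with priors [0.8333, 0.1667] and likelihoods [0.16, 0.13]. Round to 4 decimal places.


Marginal likelihood = sum P(model_i) * P(data|model_i)
Model 1: 0.8333 * 0.16 = 0.1333
Model 2: 0.1667 * 0.13 = 0.0217
Total = 0.155

0.155


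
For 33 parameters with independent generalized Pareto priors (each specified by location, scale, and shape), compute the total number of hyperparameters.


A generalized Pareto prior has 3 hyperparameters per parameter.
Total = 33 * 3 = 99

99


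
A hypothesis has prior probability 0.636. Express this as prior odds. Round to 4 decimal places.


Odds = P(H) / P(not H) = 0.636 / 0.364
= 1.7473

1.7473


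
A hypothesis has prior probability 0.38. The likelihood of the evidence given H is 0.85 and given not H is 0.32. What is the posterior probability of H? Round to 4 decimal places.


Using Bayes' theorem:
P(E) = 0.38 * 0.85 + 0.62 * 0.32
P(E) = 0.5214
P(H|E) = (0.38 * 0.85) / 0.5214 = 0.6195

0.6195


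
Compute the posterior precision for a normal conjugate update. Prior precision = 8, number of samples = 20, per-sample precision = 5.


tau_post = tau_0 + n * tau
= 8 + 20 * 5 = 108

108


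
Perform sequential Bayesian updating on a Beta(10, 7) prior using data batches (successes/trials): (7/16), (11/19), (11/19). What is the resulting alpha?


Accumulate successes: 29
Posterior alpha = prior alpha + sum of successes
= 10 + 29 = 39

39


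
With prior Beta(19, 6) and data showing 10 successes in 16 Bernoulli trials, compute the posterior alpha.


Conjugate update: alpha_posterior = alpha_prior + k
= 19 + 10 = 29

29


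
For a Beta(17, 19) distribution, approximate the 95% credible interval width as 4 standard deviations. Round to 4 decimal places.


Variance of Beta(a,b) = ab / ((a+b)^2 * (a+b+1))
= 17*19 / ((36)^2 * 37)
= 0.0067
SD = sqrt(0.0067) = 0.0821
Width = 4 * SD = 0.3283

0.3283


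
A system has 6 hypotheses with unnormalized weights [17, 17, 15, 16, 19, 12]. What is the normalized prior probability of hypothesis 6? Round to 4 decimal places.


The normalized prior is the weight divided by the total.
Total weight = 96
P(H6) = 12 / 96 = 0.125

0.125


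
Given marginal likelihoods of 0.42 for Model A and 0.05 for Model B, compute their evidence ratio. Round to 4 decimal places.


Ratio = ML(A) / ML(B) = 0.42/0.05
= 8.4

8.4


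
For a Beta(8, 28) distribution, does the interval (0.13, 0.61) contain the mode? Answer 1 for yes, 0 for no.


Mode of Beta(a,b) = (a-1)/(a+b-2)
= (8-1)/(8+28-2) = 0.2059
Check: 0.13 <= 0.2059 <= 0.61?
Result: 1

1


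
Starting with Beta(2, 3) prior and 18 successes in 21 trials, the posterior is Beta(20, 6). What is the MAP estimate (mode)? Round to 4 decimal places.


The mode of Beta(a, b) when a > 1 and b > 1 is (a-1)/(a+b-2)
= (20 - 1) / (20 + 6 - 2)
= 19 / 24
= 0.7917

0.7917


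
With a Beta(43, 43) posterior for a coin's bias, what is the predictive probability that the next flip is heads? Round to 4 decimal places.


The predictive probability equals the posterior mean.
P(next = heads) = alpha / (alpha + beta)
= 43 / 86 = 0.5

0.5


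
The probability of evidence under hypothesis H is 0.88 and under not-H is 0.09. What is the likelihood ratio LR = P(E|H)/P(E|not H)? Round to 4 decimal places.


LR = 0.88 / 0.09
= 9.7778

9.7778


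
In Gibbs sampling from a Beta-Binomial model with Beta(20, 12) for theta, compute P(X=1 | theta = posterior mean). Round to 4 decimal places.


Posterior mean = alpha/(alpha+beta) = 20/32 = 0.625
P(X=1|theta=mean) = theta = 0.625

0.625


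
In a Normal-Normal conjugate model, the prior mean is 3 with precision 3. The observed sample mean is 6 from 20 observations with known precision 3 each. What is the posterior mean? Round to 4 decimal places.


Posterior precision = tau0 + n*tau = 3 + 20*3 = 63
Posterior mean = (tau0*mu0 + n*tau*xbar) / posterior_precision
= (3*3 + 20*3*6) / 63
= 369 / 63 = 5.8571

5.8571


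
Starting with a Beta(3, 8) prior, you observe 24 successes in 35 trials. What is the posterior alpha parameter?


For a Beta-Binomial conjugate model:
Posterior alpha = prior alpha + number of successes
= 3 + 24 = 27

27


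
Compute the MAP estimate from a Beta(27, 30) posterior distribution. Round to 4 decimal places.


MAP = mode of Beta distribution
= (alpha - 1)/(alpha + beta - 2)
= (27-1)/(27+30-2)
= 26/55 = 0.4727

0.4727


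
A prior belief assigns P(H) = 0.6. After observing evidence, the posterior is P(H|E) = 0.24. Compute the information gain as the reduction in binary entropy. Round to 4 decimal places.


H(prior) = -0.6*log2(0.6) - 0.4*log2(0.4)
= 0.971
H(post) = -0.24*log2(0.24) - 0.76*log2(0.76)
= 0.795
IG = 0.971 - 0.795 = 0.1759

0.1759


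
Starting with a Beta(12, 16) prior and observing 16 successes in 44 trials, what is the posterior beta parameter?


Posterior beta = prior beta + failures
Failures = 44 - 16 = 28
beta_post = 16 + 28 = 44

44


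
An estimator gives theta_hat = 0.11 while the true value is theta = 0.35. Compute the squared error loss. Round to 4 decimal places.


The squared error loss is (theta_hat - theta)^2
= (0.11 - 0.35)^2
= (-0.24)^2 = 0.0576

0.0576


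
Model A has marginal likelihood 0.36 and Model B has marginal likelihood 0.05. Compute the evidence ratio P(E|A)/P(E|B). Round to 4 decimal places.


Evidence ratio = P(E|A) / P(E|B)
= 0.36 / 0.05
= 7.2

7.2


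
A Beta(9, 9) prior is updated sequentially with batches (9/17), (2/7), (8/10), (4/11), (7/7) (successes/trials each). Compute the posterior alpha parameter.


Sequential conjugate updating is equivalent to a single batch update.
Total successes across all batches = 30
alpha_posterior = alpha_prior + total_successes = 9 + 30
= 39

39


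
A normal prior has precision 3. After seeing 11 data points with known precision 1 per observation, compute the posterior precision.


In the conjugate normal model, precisions add:
tau_posterior = tau_prior + n * tau_data
= 3 + 11*1 = 14

14


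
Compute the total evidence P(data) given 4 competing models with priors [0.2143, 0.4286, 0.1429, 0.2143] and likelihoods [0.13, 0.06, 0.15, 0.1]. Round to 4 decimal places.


Marginal likelihood = sum P(model_i) * P(data|model_i)
Model 1: 0.2143 * 0.13 = 0.0279
Model 2: 0.4286 * 0.06 = 0.0257
Model 3: 0.1429 * 0.15 = 0.0214
Model 4: 0.2143 * 0.1 = 0.0214
Total = 0.0964

0.0964


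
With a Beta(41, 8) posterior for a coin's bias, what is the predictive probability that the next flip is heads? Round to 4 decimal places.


The predictive probability equals the posterior mean.
P(next = heads) = alpha / (alpha + beta)
= 41 / 49 = 0.8367

0.8367


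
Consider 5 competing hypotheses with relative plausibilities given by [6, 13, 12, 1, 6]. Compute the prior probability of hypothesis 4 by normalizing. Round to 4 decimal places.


Sum of weights = 6 + 13 + 12 + 1 + 6 = 38
Normalized prior for H4 = 1 / 38
= 0.0263

0.0263


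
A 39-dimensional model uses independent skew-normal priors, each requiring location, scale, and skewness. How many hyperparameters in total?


Per parameter: 3 (location, scale, and skewness).
Total = 39 * 3 = 117

117


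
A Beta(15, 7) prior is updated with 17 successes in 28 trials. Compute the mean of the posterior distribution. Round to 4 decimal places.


After update: Beta(32, 18)
Mean = 32 / (32 + 18) = 32 / 50
= 0.64

0.64


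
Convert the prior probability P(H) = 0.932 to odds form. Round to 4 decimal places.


P(not H) = 1 - 0.932 = 0.068
Odds = 0.932 / 0.068 = 13.7059

13.7059


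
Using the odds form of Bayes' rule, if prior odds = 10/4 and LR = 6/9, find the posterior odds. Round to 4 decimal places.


Bayes' rule in odds form: posterior odds = prior odds * LR
= (10 * 6) / (4 * 9)
= 60/36 = 1.6667

1.6667


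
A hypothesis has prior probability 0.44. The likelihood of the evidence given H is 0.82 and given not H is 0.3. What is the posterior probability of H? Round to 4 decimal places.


Using Bayes' theorem:
P(E) = 0.44 * 0.82 + 0.56 * 0.3
P(E) = 0.5288
P(H|E) = (0.44 * 0.82) / 0.5288 = 0.6823

0.6823


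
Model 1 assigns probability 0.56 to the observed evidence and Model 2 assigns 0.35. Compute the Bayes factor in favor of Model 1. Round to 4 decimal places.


BF = P(data|M1) / P(data|M2)
= 0.56 / 0.35 = 1.6

1.6


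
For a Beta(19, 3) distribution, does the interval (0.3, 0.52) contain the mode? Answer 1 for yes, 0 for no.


Mode of Beta(a,b) = (a-1)/(a+b-2)
= (19-1)/(19+3-2) = 0.9
Check: 0.3 <= 0.9 <= 0.52?
Result: 0

0


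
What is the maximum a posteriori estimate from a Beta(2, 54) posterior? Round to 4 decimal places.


The MAP estimate equals the mode of the distribution.
Mode of Beta(a,b) = (a-1)/(a+b-2)
= 1/54
= 0.0185

0.0185


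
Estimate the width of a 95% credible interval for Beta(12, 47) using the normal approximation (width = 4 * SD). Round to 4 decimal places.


For Beta(a,b): Var = ab/((a+b)^2(a+b+1))
Var = 0.0027, SD = 0.052
Approximate 95% CI width = 4 * 0.052 = 0.2079

0.2079


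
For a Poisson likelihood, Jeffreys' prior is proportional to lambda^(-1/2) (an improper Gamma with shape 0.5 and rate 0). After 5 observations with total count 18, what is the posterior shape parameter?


Jeffreys' prior for Poisson is proportional to lambda^(-1/2).
Posterior is Gamma(0.5 + S, 0 + n) = Gamma(0.5 + 18, 5).
Posterior shape = 0.5 + S = 0.5 + 18 = 18.5

18.5


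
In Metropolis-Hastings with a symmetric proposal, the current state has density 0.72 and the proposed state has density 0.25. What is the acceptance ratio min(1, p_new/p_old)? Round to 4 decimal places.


Ratio = p_new / p_old = 0.25 / 0.72 = 0.3472
Acceptance = min(1, 0.3472) = 0.3472

0.3472


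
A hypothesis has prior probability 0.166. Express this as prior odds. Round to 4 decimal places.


Odds = P(H) / P(not H) = 0.166 / 0.834
= 0.199

0.199


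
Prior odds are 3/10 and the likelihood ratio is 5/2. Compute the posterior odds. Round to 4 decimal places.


Posterior odds = prior odds * likelihood ratio
= (3/10) * (5/2)
= 15 / 20
= 0.75

0.75


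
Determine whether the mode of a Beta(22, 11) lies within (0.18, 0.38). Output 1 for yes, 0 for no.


First find the mode: (a-1)/(a+b-2) = 0.6774
Is 0.6774 in (0.18, 0.38)? 0

0


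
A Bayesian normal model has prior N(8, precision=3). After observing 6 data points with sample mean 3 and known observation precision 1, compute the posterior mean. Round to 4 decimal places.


Posterior mean = (prior_precision * prior_mean + n * data_precision * data_mean) / (prior_precision + n * data_precision)
Numerator = 3*8 + 6*1*3 = 42
Denominator = 3 + 6*1 = 9
Posterior mean = 4.6667

4.6667


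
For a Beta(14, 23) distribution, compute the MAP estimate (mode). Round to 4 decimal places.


MAP = mode = (a-1)/(a+b-2)
= (14-1)/(14+23-2)
= 13/35 = 0.3714

0.3714


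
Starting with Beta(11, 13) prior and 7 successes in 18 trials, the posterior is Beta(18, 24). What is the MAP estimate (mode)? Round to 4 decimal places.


The mode of Beta(a, b) when a > 1 and b > 1 is (a-1)/(a+b-2)
= (18 - 1) / (18 + 24 - 2)
= 17 / 40
= 0.425

0.425


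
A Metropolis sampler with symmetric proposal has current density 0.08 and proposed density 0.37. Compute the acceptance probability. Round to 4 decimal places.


For symmetric proposals, acceptance = min(1, pi(x*)/pi(x))
= min(1, 0.37/0.08)
= min(1, 4.625) = 1.0

1.0


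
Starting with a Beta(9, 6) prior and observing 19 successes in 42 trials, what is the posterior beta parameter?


Posterior beta = prior beta + failures
Failures = 42 - 19 = 23
beta_post = 6 + 23 = 29

29


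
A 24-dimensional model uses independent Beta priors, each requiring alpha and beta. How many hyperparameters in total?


Per parameter: 2 (alpha and beta).
Total = 24 * 2 = 48

48


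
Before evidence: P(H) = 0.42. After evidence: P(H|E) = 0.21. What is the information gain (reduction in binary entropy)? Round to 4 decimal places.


Prior entropy = 0.9815
Posterior entropy = 0.7415
Information gain = 0.9815 - 0.7415 = 0.24

0.24


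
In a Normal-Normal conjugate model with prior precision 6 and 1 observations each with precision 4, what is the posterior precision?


Posterior precision = prior precision + n * observation precision
= 6 + 1 * 4
= 6 + 4 = 10

10


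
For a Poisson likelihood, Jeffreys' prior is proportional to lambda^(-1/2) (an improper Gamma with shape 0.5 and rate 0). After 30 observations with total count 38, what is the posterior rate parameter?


Jeffreys' prior for Poisson is proportional to lambda^(-1/2).
Posterior is Gamma(0.5 + S, 0 + n) = Gamma(0.5 + 38, 30).
Posterior rate = 0 + n = 30

30.0


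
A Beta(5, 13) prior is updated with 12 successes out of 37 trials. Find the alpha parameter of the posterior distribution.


In the Beta-Binomial conjugate update:
alpha_post = alpha_prior + successes
= 5 + 12
= 17

17


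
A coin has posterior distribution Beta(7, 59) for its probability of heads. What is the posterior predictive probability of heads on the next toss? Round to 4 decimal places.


Posterior predictive = E[theta] = alpha/(alpha+beta)
= 7/66
= 0.1061

0.1061


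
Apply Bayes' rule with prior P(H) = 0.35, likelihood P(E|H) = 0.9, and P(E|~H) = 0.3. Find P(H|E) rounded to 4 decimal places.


Step 1: Compute marginal P(E) = P(E|H)P(H) + P(E|~H)P(~H)
= 0.9*0.35 + 0.3*0.65 = 0.51
Step 2: P(H|E) = P(E|H)P(H)/P(E) = 0.315/0.51
= 0.6176

0.6176


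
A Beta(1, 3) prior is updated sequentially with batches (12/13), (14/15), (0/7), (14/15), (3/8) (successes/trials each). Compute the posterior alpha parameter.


Sequential conjugate updating is equivalent to a single batch update.
Total successes across all batches = 43
alpha_posterior = alpha_prior + total_successes = 1 + 43
= 44

44


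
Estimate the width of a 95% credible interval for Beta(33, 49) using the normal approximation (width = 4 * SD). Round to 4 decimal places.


For Beta(a,b): Var = ab/((a+b)^2(a+b+1))
Var = 0.0029, SD = 0.0538
Approximate 95% CI width = 4 * 0.0538 = 0.2153

0.2153


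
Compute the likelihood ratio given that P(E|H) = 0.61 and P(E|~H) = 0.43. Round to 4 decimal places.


LR = P(E|H) / P(E|~H)
= 0.61 / 0.43 = 1.4186

1.4186


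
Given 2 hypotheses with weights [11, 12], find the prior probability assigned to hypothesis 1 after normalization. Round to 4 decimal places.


To normalize, divide each weight by the sum of all weights.
Sum = 23
Prior(H1) = 11/23 = 0.4783

0.4783


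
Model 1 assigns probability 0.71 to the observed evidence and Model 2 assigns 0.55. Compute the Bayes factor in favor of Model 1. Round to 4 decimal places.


BF = P(data|M1) / P(data|M2)
= 0.71 / 0.55 = 1.2909

1.2909


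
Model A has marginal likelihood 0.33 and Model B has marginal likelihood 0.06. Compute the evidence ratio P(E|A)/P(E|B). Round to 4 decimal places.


Evidence ratio = P(E|A) / P(E|B)
= 0.33 / 0.06
= 5.5

5.5


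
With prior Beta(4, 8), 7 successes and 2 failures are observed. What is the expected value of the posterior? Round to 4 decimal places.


Posterior = Beta(11, 10)
E[theta] = alpha/(alpha+beta)
= 11/21 = 0.5238

0.5238


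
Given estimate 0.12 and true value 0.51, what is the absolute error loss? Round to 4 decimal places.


Absolute error = |estimate - true|
= |-0.39| = 0.39

0.39


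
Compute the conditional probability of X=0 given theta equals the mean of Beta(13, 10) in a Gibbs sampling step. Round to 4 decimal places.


Mean of Beta(13, 10) = 0.5652
P(X=0 | theta=0.5652) = 0.4348

0.4348


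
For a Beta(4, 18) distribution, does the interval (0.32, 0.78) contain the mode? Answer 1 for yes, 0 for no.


Mode of Beta(a,b) = (a-1)/(a+b-2)
= (4-1)/(4+18-2) = 0.15
Check: 0.32 <= 0.15 <= 0.78?
Result: 0

0


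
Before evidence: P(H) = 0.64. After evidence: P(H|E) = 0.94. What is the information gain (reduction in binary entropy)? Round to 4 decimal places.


Prior entropy = 0.9427
Posterior entropy = 0.3274
Information gain = 0.9427 - 0.3274 = 0.6152

0.6152


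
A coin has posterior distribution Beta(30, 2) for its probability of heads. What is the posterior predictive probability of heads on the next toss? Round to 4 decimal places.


Posterior predictive = E[theta] = alpha/(alpha+beta)
= 30/32
= 0.9375

0.9375


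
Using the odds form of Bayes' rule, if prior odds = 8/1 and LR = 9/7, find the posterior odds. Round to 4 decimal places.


Bayes' rule in odds form: posterior odds = prior odds * LR
= (8 * 9) / (1 * 7)
= 72/7 = 10.2857

10.2857


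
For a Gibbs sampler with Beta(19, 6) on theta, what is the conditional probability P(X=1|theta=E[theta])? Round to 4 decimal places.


E[theta] = 19/(19+6) = 0.76
P(X=1|theta) = theta = 0.76

0.76


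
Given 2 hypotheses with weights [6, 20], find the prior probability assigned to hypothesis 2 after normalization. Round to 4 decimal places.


To normalize, divide each weight by the sum of all weights.
Sum = 26
Prior(H2) = 20/26 = 0.7692

0.7692


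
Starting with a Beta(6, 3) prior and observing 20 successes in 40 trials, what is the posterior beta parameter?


Posterior beta = prior beta + failures
Failures = 40 - 20 = 20
beta_post = 3 + 20 = 23

23


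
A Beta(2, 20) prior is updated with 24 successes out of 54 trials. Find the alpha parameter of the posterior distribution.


In the Beta-Binomial conjugate update:
alpha_post = alpha_prior + successes
= 2 + 24
= 26

26


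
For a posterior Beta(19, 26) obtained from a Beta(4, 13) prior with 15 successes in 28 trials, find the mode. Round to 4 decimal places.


Mode = (alpha - 1) / (alpha + beta - 2)
= 18 / 43
= 0.4186

0.4186


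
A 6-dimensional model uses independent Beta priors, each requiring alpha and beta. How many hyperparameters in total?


Per parameter: 2 (alpha and beta).
Total = 6 * 2 = 12

12


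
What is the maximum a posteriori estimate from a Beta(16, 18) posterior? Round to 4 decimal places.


The MAP estimate equals the mode of the distribution.
Mode of Beta(a,b) = (a-1)/(a+b-2)
= 15/32
= 0.4688

0.4688


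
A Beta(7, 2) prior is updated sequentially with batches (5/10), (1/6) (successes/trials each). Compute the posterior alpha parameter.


Sequential conjugate updating is equivalent to a single batch update.
Total successes across all batches = 6
alpha_posterior = alpha_prior + total_successes = 7 + 6
= 13

13


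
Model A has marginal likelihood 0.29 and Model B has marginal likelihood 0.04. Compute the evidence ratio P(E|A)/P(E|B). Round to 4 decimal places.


Evidence ratio = P(E|A) / P(E|B)
= 0.29 / 0.04
= 7.25

7.25


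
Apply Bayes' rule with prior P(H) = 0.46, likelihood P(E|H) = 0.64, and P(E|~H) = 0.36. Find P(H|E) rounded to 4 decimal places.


Step 1: Compute marginal P(E) = P(E|H)P(H) + P(E|~H)P(~H)
= 0.64*0.46 + 0.36*0.54 = 0.4888
Step 2: P(H|E) = P(E|H)P(H)/P(E) = 0.2944/0.4888
= 0.6023

0.6023


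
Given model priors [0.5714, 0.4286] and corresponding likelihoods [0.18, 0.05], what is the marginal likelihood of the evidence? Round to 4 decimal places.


P(E) = sum_i P(M_i) P(E|M_i)
= 0.1029 + 0.0214
= 0.1243

0.1243


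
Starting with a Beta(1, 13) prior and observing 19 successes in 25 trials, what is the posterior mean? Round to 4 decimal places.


Posterior parameters: alpha = 1 + 19 = 20
beta = 13 + 6 = 19
Posterior mean = alpha / (alpha + beta) = 20 / 39
= 0.5128

0.5128


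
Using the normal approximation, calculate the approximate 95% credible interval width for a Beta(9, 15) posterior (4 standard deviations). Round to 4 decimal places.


Var(Beta) = 9*15/(24^2 * 25) = 0.0094
SD = 0.0968
Width ~ 4*SD = 0.3873

0.3873


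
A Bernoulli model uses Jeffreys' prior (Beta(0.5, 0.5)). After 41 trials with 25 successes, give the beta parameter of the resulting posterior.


Posterior = Beta(prior_alpha + successes, prior_beta + failures)
= Beta(0.5 + 25, 0.5 + 16)
Posterior beta = 0.5 + (n - k) = 0.5 + 16 = 16.5

16.5


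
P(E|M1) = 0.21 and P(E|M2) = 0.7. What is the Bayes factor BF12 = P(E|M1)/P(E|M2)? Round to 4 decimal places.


Bayes factor BF12 = P(E|M1) / P(E|M2)
= 0.21 / 0.7
= 0.3

0.3


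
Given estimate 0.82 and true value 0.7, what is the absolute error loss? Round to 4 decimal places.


Absolute error = |estimate - true|
= |0.12| = 0.12

0.12


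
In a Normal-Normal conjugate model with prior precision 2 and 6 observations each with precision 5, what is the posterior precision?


Posterior precision = prior precision + n * observation precision
= 2 + 6 * 5
= 2 + 30 = 32

32


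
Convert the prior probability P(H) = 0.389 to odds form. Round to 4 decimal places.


P(not H) = 1 - 0.389 = 0.611
Odds = 0.389 / 0.611 = 0.6367

0.6367


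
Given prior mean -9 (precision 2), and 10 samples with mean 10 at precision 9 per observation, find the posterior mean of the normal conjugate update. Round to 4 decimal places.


The posterior mean is a precision-weighted average of prior and data.
Post. prec. = 2 + 90 = 92
Post. mean = (-18 + 900)/92 = 882/92 = 9.587

9.587


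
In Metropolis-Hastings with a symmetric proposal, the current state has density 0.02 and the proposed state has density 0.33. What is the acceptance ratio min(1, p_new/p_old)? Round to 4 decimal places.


Ratio = p_new / p_old = 0.33 / 0.02 = 16.5
Acceptance = min(1, 16.5) = 1.0

1.0


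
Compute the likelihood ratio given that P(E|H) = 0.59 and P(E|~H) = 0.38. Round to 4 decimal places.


LR = P(E|H) / P(E|~H)
= 0.59 / 0.38 = 1.5526

1.5526


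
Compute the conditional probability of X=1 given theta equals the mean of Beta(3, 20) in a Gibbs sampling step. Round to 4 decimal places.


Mean of Beta(3, 20) = 0.1304
P(X=1 | theta=0.1304) = 0.1304

0.1304


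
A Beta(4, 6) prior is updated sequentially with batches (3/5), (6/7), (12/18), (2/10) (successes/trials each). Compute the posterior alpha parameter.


Sequential conjugate updating is equivalent to a single batch update.
Total successes across all batches = 23
alpha_posterior = alpha_prior + total_successes = 4 + 23
= 27

27


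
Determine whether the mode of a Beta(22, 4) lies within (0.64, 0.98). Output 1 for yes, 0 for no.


First find the mode: (a-1)/(a+b-2) = 0.875
Is 0.875 in (0.64, 0.98)? 1

1


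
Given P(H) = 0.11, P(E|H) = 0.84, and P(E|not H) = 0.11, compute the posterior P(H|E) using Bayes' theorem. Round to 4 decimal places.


By Bayes' theorem: P(H|E) = P(E|H)*P(H) / P(E)
P(E) = P(E|H)*P(H) + P(E|not H)*P(not H)
P(E) = 0.84*0.11 + 0.11*0.89 = 0.1903
P(H|E) = 0.84*0.11 / 0.1903 = 0.4855

0.4855


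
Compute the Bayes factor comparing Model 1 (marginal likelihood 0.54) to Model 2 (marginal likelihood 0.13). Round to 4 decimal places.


BF12 = marginal likelihood of M1 / marginal likelihood of M2
= 0.54/0.13
= 4.1538

4.1538


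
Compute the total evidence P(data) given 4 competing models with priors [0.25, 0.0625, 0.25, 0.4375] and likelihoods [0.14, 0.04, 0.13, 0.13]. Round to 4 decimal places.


Marginal likelihood = sum P(model_i) * P(data|model_i)
Model 1: 0.25 * 0.14 = 0.035
Model 2: 0.0625 * 0.04 = 0.0025
Model 3: 0.25 * 0.13 = 0.0325
Model 4: 0.4375 * 0.13 = 0.0569
Total = 0.1269

0.1269


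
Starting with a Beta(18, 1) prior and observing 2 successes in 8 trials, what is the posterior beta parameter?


Posterior beta = prior beta + failures
Failures = 8 - 2 = 6
beta_post = 1 + 6 = 7

7


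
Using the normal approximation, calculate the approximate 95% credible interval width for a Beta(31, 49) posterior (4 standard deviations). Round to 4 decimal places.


Var(Beta) = 31*49/(80^2 * 81) = 0.0029
SD = 0.0541
Width ~ 4*SD = 0.2165

0.2165


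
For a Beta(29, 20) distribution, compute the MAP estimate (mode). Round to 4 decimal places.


MAP = mode = (a-1)/(a+b-2)
= (29-1)/(29+20-2)
= 28/47 = 0.5957

0.5957


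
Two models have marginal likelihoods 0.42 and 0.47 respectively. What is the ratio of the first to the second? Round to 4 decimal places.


Evidence ratio = 0.42 / 0.47
= 0.8936

0.8936


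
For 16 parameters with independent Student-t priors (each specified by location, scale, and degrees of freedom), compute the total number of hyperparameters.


A Student-t prior has 3 hyperparameters per parameter.
Total = 16 * 3 = 48

48


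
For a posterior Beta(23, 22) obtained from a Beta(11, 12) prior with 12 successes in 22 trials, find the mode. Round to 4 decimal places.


Mode = (alpha - 1) / (alpha + beta - 2)
= 22 / 43
= 0.5116

0.5116


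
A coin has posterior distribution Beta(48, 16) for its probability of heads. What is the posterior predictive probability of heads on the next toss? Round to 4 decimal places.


Posterior predictive = E[theta] = alpha/(alpha+beta)
= 48/64
= 0.75

0.75


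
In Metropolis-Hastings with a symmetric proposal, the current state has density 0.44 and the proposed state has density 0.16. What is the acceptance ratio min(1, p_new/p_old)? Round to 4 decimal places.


Ratio = p_new / p_old = 0.16 / 0.44 = 0.3636
Acceptance = min(1, 0.3636) = 0.3636

0.3636


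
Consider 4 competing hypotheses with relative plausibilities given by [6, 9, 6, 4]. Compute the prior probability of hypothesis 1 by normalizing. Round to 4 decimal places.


Sum of weights = 6 + 9 + 6 + 4 = 25
Normalized prior for H1 = 6 / 25
= 0.24

0.24


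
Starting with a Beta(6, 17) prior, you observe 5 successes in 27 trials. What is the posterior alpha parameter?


For a Beta-Binomial conjugate model:
Posterior alpha = prior alpha + number of successes
= 6 + 5 = 11

11


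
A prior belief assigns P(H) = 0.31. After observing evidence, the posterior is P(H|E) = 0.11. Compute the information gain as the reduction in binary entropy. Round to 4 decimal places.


H(prior) = -0.31*log2(0.31) - 0.69*log2(0.69)
= 0.8932
H(post) = -0.11*log2(0.11) - 0.89*log2(0.89)
= 0.4999
IG = 0.8932 - 0.4999 = 0.3933

0.3933


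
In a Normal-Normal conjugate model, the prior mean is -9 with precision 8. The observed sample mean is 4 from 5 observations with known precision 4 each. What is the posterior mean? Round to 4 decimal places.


Posterior precision = tau0 + n*tau = 8 + 5*4 = 28
Posterior mean = (tau0*mu0 + n*tau*xbar) / posterior_precision
= (8*-9 + 5*4*4) / 28
= 8 / 28 = 0.2857

0.2857


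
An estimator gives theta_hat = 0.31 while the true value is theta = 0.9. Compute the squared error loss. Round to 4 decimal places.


The squared error loss is (theta_hat - theta)^2
= (0.31 - 0.9)^2
= (-0.59)^2 = 0.3481

0.3481


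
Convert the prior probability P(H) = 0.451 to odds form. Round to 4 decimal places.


P(not H) = 1 - 0.451 = 0.549
Odds = 0.451 / 0.549 = 0.8215

0.8215


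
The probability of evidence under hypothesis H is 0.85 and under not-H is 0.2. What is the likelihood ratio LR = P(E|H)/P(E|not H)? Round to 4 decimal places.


LR = 0.85 / 0.2
= 4.25

4.25


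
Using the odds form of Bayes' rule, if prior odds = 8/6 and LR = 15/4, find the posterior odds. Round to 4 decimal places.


Bayes' rule in odds form: posterior odds = prior odds * LR
= (8 * 15) / (6 * 4)
= 120/24 = 5.0

5.0


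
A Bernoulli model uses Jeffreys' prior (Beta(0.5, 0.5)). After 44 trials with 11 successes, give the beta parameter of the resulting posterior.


Posterior = Beta(prior_alpha + successes, prior_beta + failures)
= Beta(0.5 + 11, 0.5 + 33)
Posterior beta = 0.5 + (n - k) = 0.5 + 33 = 33.5

33.5


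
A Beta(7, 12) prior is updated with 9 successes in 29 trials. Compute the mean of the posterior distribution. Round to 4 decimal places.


After update: Beta(16, 32)
Mean = 16 / (16 + 32) = 16 / 48
= 0.3333

0.3333


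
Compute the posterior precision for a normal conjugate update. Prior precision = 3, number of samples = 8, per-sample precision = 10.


tau_post = tau_0 + n * tau
= 3 + 8 * 10 = 83

83


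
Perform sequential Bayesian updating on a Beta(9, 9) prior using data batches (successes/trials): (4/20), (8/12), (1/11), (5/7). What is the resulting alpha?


Accumulate successes: 18
Posterior alpha = prior alpha + sum of successes
= 9 + 18 = 27

27


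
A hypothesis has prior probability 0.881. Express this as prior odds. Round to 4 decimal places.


Odds = P(H) / P(not H) = 0.881 / 0.119
= 7.4034

7.4034


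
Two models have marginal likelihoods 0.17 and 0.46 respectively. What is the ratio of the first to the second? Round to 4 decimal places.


Evidence ratio = 0.17 / 0.46
= 0.3696

0.3696


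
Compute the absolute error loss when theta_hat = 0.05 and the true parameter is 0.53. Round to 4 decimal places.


L = |theta_hat - theta_true|
= |0.05 - 0.53| = 0.48

0.48


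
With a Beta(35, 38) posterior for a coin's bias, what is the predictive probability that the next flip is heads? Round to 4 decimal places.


The predictive probability equals the posterior mean.
P(next = heads) = alpha / (alpha + beta)
= 35 / 73 = 0.4795

0.4795


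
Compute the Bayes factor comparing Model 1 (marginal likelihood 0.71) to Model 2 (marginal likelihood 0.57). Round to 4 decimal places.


BF12 = marginal likelihood of M1 / marginal likelihood of M2
= 0.71/0.57
= 1.2456

1.2456


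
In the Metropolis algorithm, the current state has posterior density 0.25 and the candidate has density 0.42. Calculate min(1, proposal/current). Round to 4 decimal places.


Ratio = 0.42/0.25 = 1.68
Acceptance probability = min(1, 1.68)
= 1.0

1.0


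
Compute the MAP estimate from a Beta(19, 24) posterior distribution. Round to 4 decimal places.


MAP = mode of Beta distribution
= (alpha - 1)/(alpha + beta - 2)
= (19-1)/(19+24-2)
= 18/41 = 0.439

0.439


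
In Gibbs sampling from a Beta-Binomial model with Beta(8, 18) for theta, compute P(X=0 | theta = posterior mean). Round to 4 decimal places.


Posterior mean = alpha/(alpha+beta) = 8/26 = 0.3077
P(X=0|theta=mean) = 1 - theta = 0.6923

0.6923


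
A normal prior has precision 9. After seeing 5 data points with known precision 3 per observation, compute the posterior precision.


In the conjugate normal model, precisions add:
tau_posterior = tau_prior + n * tau_data
= 9 + 5*3 = 24

24


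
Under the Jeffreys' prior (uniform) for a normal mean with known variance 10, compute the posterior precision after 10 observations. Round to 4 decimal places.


Prior precision = 0 (flat prior).
Post. prec. = 0 + n/var = 10/10 = 1.0

1.0


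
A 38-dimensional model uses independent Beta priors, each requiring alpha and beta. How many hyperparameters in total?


Per parameter: 2 (alpha and beta).
Total = 38 * 2 = 76

76


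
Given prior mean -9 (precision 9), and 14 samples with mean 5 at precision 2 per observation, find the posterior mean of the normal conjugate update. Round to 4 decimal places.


The posterior mean is a precision-weighted average of prior and data.
Post. prec. = 9 + 28 = 37
Post. mean = (-81 + 140)/37 = 59/37 = 1.5946

1.5946


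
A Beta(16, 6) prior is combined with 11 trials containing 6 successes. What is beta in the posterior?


In conjugate updating:
beta_posterior = beta_prior + (n - k)
= 6 + (11 - 6)
= 6 + 5 = 11

11


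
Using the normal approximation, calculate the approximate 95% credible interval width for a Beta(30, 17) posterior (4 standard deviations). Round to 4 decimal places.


Var(Beta) = 30*17/(47^2 * 48) = 0.0048
SD = 0.0694
Width ~ 4*SD = 0.2774

0.2774


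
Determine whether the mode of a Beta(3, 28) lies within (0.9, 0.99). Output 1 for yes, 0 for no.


First find the mode: (a-1)/(a+b-2) = 0.069
Is 0.069 in (0.9, 0.99)? 0

0


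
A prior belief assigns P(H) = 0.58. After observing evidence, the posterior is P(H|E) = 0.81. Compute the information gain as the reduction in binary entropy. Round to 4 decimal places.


H(prior) = -0.58*log2(0.58) - 0.42*log2(0.42)
= 0.9815
H(post) = -0.81*log2(0.81) - 0.19*log2(0.19)
= 0.7015
IG = 0.9815 - 0.7015 = 0.28

0.28


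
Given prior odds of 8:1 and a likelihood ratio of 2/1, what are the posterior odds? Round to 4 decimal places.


Posterior odds = prior odds * LR
Prior odds = 8/1 = 8.0
LR = 2/1 = 2.0
Posterior odds = 8.0 * 2.0 = 16.0

16.0


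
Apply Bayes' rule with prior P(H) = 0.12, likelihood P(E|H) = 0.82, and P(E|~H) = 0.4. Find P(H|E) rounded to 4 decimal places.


Step 1: Compute marginal P(E) = P(E|H)P(H) + P(E|~H)P(~H)
= 0.82*0.12 + 0.4*0.88 = 0.4504
Step 2: P(H|E) = P(E|H)P(H)/P(E) = 0.0984/0.4504
= 0.2185

0.2185


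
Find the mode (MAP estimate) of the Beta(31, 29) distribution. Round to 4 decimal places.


For Beta(a,b) with a,b > 1:
Mode = (a-1)/(a+b-2) = (31-1)/(60-2)
= 30/58 = 0.5172

0.5172


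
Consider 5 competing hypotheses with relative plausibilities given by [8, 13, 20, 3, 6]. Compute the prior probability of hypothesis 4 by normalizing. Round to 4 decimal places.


Sum of weights = 8 + 13 + 20 + 3 + 6 = 50
Normalized prior for H4 = 3 / 50
= 0.06

0.06
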